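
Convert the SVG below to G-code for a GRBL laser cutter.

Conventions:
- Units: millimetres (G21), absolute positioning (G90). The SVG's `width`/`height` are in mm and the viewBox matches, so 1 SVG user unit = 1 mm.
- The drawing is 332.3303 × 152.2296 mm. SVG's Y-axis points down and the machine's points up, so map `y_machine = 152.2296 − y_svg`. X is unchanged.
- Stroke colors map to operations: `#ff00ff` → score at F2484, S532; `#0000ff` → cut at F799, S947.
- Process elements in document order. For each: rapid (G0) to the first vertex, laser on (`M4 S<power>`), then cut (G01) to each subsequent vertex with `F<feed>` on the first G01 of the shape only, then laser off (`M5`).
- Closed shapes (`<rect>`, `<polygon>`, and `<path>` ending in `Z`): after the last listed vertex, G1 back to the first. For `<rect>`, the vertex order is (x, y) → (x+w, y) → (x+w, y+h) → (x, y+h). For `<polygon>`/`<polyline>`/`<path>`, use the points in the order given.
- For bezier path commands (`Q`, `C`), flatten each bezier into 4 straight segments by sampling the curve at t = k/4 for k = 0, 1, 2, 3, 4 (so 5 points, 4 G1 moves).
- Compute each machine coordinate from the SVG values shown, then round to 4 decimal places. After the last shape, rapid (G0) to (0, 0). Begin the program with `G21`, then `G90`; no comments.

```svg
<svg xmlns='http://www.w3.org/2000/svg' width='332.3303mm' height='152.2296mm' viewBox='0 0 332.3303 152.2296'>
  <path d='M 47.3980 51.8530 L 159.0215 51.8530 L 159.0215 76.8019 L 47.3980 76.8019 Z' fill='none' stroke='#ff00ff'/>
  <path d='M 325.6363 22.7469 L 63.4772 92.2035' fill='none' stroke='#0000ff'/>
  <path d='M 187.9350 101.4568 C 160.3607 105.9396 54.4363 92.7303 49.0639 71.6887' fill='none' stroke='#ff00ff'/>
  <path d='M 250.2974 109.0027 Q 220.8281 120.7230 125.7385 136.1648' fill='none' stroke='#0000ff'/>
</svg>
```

viewBox `0 0 332.3303 152.2296` with mm width/height → 1 unit = 1 mm. Flip: y_m = 152.2296 − y_svg.

**Shape 1** — `<path>` rectangle, stroke `#ff00ff` → score (S532, F2484). Machine vertices: (47.3980,100.3766) → (159.0215,100.3766) → (159.0215,75.4277) → (47.3980,75.4277) → (47.3980,100.3766). Closed: final G1 returns to the first vertex.

**Shape 2** — `<path>` line segment, stroke `#0000ff` → cut (S947, F799). Machine vertices: (325.6363,129.4827) → (63.4772,60.0261). Open path.

**Shape 3** — `<path>` cubic bezier, stroke `#ff00ff` → score (S532, F2484). Control points (SVG): P0=(187.9350,101.4568), P1=(160.3607,105.9396), P2=(54.4363,92.7303), P3=(49.0639,71.6887); sampled at t=k/4. Machine vertices: (187.9350,50.7728) → (155.3590,50.5739) → (110.1737,56.0852) → (69.1514,66.3823) → (49.0639,80.5409). Open path.

**Shape 4** — `<path>` quadratic bezier, stroke `#0000ff` → cut (S947, F799). Control points (SVG): P0=(250.2974,109.0027), P1=(220.8281,120.7230), P2=(125.7385,136.1648); sampled at t=k/4. Machine vertices: (250.2974,43.2269) → (231.4615,37.1342) → (204.4230,30.5762) → (169.1820,23.5531) → (125.7385,16.0648). Open path.

G21
G90
G0 X47.3980 Y100.3766
M4 S532
G01 X159.0215 Y100.3766 F2484
G01 X159.0215 Y75.4277
G01 X47.3980 Y75.4277
G01 X47.3980 Y100.3766
M5
G0 X325.6363 Y129.4827
M4 S947
G01 X63.4772 Y60.0261 F799
M5
G0 X187.9350 Y50.7728
M4 S532
G01 X155.3590 Y50.5739 F2484
G01 X110.1737 Y56.0852
G01 X69.1514 Y66.3823
G01 X49.0639 Y80.5409
M5
G0 X250.2974 Y43.2269
M4 S947
G01 X231.4615 Y37.1342 F799
G01 X204.4230 Y30.5762
G01 X169.1820 Y23.5531
G01 X125.7385 Y16.0648
M5
G0 X0.0000 Y0.0000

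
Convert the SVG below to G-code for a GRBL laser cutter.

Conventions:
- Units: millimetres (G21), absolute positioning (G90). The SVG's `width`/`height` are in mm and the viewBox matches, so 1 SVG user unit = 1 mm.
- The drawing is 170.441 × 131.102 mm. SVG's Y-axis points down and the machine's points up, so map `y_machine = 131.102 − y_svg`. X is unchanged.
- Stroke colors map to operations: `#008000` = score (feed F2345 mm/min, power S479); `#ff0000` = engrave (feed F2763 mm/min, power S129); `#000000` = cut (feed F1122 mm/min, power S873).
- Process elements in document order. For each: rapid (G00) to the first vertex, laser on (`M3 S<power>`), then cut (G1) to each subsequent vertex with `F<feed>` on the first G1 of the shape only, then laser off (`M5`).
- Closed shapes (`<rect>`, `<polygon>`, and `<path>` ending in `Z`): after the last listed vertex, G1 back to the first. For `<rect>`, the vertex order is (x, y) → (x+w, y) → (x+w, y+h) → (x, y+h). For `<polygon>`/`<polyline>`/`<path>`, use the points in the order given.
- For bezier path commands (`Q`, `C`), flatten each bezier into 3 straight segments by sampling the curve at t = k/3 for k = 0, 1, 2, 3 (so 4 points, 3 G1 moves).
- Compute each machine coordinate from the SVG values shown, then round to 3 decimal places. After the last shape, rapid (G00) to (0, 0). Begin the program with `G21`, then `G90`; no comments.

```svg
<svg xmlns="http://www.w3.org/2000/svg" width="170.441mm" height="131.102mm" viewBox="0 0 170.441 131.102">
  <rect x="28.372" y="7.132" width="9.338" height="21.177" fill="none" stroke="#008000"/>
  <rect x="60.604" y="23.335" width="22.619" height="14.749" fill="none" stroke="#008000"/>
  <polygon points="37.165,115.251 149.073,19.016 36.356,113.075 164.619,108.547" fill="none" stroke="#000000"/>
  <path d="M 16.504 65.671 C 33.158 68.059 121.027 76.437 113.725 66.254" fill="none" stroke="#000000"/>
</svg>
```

1 u = 1 mm; y_m = 131.102 − y.

[1] `<rect>` rectangle, #008000→score S479 F2345: (28.372,123.970) → (37.710,123.970) → (37.710,102.793) → (28.372,102.793) → (28.372,123.970) (closed)

[2] `<rect>` rectangle, #008000→score S479 F2345: (60.604,107.767) → (83.223,107.767) → (83.223,93.018) → (60.604,93.018) → (60.604,107.767) (closed)

[3] `<polygon>` closed polygon, #000000→cut S873 F1122: (37.165,15.851) → (149.073,112.086) → (36.356,18.027) → (164.619,22.555) → (37.165,15.851) (closed)

[4] `<path>` cubic bezier, #000000→cut S873 F1122: (16.504,65.431) → (50.734,61.956) → (95.466,59.943) → (113.725,64.848)

G21
G90
G00 X28.372 Y123.970
M3 S479
G1 X37.710 Y123.970 F2345
G1 X37.710 Y102.793
G1 X28.372 Y102.793
G1 X28.372 Y123.970
M5
G00 X60.604 Y107.767
M3 S479
G1 X83.223 Y107.767 F2345
G1 X83.223 Y93.018
G1 X60.604 Y93.018
G1 X60.604 Y107.767
M5
G00 X37.165 Y15.851
M3 S873
G1 X149.073 Y112.086 F1122
G1 X36.356 Y18.027
G1 X164.619 Y22.555
G1 X37.165 Y15.851
M5
G00 X16.504 Y65.431
M3 S873
G1 X50.734 Y61.956 F1122
G1 X95.466 Y59.943
G1 X113.725 Y64.848
M5
G00 X0.000 Y0.000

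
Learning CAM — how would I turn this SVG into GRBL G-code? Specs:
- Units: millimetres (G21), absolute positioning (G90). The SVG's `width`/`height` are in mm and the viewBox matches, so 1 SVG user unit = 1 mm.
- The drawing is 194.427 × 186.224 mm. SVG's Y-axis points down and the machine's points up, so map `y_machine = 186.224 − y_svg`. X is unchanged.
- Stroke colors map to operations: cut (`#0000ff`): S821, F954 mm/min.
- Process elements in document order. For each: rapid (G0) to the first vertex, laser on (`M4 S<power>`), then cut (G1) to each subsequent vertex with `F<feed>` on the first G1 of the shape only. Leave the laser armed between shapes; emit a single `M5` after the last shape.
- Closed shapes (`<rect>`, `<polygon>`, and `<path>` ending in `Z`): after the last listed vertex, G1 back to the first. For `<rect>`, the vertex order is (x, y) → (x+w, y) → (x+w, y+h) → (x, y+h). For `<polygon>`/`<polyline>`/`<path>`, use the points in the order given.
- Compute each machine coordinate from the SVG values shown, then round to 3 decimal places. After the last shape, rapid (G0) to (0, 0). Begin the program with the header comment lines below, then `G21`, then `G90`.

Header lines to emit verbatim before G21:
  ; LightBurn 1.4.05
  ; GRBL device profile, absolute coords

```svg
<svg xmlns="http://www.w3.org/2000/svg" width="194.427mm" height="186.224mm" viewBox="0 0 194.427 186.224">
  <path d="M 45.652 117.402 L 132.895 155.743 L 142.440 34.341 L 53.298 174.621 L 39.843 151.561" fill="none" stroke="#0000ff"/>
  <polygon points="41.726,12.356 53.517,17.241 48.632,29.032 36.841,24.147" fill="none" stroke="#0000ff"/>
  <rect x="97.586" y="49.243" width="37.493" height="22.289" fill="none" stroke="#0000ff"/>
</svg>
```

; LightBurn 1.4.05
; GRBL device profile, absolute coords
G21
G90
G0 X45.652 Y68.822
M4 S821
G1 X132.895 Y30.481 F954
G1 X142.440 Y151.883
G1 X53.298 Y11.603
G1 X39.843 Y34.663
G0 X41.726 Y173.868
M4 S821
G1 X53.517 Y168.983 F954
G1 X48.632 Y157.192
G1 X36.841 Y162.077
G1 X41.726 Y173.868
G0 X97.586 Y136.981
M4 S821
G1 X135.079 Y136.981 F954
G1 X135.079 Y114.692
G1 X97.586 Y114.692
G1 X97.586 Y136.981
M5
G0 X0.000 Y0.000

viewBox `0 0 194.427 186.224` with mm width/height → 1 unit = 1 mm. Flip: y_m = 186.224 − y_svg.

**Shape 1** — `<path>` open polyline, stroke `#0000ff` → cut (S821, F954). Machine vertices: (45.652,68.822) → (132.895,30.481) → (142.440,151.883) → (53.298,11.603) → (39.843,34.663). Open path.

**Shape 2** — `<polygon>` regular polygon, stroke `#0000ff` → cut (S821, F954). Machine vertices: (41.726,173.868) → (53.517,168.983) → (48.632,157.192) → (36.841,162.077) → (41.726,173.868). Closed: final G1 returns to the first vertex.

**Shape 3** — `<rect>` rectangle, stroke `#0000ff` → cut (S821, F954). Machine vertices: (97.586,136.981) → (135.079,136.981) → (135.079,114.692) → (97.586,114.692) → (97.586,136.981). Closed: final G1 returns to the first vertex.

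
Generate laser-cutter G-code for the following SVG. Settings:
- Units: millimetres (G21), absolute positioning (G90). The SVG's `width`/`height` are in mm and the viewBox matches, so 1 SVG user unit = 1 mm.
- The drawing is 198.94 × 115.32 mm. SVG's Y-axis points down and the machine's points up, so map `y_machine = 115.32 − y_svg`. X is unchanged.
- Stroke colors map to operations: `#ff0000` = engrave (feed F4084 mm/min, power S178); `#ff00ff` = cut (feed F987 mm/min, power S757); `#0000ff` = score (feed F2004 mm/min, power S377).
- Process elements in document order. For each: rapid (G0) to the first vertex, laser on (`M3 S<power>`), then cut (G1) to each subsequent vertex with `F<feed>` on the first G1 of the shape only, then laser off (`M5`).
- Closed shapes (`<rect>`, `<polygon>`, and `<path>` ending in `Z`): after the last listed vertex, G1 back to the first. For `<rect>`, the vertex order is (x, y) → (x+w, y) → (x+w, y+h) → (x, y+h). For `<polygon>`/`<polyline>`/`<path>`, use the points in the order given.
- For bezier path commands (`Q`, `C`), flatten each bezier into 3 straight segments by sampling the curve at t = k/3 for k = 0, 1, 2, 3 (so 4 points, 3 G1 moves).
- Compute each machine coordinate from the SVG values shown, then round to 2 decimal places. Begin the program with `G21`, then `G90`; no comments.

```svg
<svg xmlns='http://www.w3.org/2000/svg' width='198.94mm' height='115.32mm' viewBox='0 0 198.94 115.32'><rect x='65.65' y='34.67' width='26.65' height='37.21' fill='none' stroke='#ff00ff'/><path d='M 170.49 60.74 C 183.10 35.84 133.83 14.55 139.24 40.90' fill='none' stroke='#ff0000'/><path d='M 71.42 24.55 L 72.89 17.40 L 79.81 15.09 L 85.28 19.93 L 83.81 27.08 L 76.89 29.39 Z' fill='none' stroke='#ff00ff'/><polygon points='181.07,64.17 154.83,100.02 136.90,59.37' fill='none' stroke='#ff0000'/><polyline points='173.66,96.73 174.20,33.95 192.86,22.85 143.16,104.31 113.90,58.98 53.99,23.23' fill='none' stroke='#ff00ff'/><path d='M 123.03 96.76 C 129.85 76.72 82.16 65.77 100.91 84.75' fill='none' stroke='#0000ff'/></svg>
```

G21
G90
G0 X65.65 Y80.65
M3 S757
G1 X92.30 Y80.65 F987
G1 X92.30 Y43.44
G1 X65.65 Y43.44
G1 X65.65 Y80.65
M5
G0 X170.49 Y54.58
M3 S178
G1 X166.79 Y76.65 F4084
G1 X147.74 Y86.52
G1 X139.24 Y74.42
M5
G0 X71.42 Y90.77
M3 S757
G1 X72.89 Y97.92 F987
G1 X79.81 Y100.23
G1 X85.28 Y95.39
G1 X83.81 Y88.24
G1 X76.89 Y85.93
G1 X71.42 Y90.77
M5
G0 X181.07 Y51.15
M3 S178
G1 X154.83 Y15.30 F4084
G1 X136.90 Y55.95
G1 X181.07 Y51.15
M5
G0 X173.66 Y18.59
M3 S757
G1 X174.20 Y81.37 F987
G1 X192.86 Y92.47
G1 X143.16 Y11.01
G1 X113.90 Y56.34
G1 X53.99 Y92.09
M5
G0 X123.03 Y18.56
M3 S377
G1 X116.16 Y34.80 F2004
G1 X99.83 Y40.35
G1 X100.91 Y30.57
M5

1 u = 1 mm; y_m = 115.32 − y.

[1] `<rect>` rectangle, #ff00ff→cut S757 F987: (65.65,80.65) → (92.30,80.65) → (92.30,43.44) → (65.65,43.44) → (65.65,80.65) (closed)

[2] `<path>` cubic bezier, #ff0000→engrave S178 F4084: (170.49,54.58) → (166.79,76.65) → (147.74,86.52) → (139.24,74.42)

[3] `<path>` regular polygon, #ff00ff→cut S757 F987: (71.42,90.77) → (72.89,97.92) → (79.81,100.23) → (85.28,95.39) → (83.81,88.24) → (76.89,85.93) → (71.42,90.77) (closed)

[4] `<polygon>` regular polygon, #ff0000→engrave S178 F4084: (181.07,51.15) → (154.83,15.30) → (136.90,55.95) → (181.07,51.15) (closed)

[5] `<polyline>` open polyline, #ff00ff→cut S757 F987: (173.66,18.59) → (174.20,81.37) → (192.86,92.47) → (143.16,11.01) → (113.90,56.34) → (53.99,92.09)

[6] `<path>` cubic bezier, #0000ff→score S377 F2004: (123.03,18.56) → (116.16,34.80) → (99.83,40.35) → (100.91,30.57)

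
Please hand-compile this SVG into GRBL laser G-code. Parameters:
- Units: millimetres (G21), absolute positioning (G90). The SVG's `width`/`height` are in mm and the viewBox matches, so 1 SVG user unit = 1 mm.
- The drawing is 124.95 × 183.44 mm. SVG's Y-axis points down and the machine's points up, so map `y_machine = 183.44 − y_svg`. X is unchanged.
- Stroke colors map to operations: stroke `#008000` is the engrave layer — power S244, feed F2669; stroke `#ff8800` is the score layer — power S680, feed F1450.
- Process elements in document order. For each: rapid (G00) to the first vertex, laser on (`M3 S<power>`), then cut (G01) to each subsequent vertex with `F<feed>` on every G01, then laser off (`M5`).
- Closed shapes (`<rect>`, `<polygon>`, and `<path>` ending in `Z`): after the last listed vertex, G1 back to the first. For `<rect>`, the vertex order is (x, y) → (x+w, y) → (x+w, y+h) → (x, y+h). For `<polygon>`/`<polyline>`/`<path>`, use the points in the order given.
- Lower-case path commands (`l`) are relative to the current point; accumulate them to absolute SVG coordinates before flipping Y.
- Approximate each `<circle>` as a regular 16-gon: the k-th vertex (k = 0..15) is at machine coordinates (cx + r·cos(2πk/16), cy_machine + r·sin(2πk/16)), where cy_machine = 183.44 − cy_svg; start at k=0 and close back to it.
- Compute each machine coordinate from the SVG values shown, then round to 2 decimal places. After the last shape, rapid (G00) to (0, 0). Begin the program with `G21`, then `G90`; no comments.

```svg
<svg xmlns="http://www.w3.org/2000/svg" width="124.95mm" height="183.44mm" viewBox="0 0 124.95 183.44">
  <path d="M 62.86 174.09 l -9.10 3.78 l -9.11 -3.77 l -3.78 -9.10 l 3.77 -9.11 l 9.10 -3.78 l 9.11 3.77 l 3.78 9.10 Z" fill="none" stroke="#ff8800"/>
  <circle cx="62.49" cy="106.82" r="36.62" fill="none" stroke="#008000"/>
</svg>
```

G21
G90
G00 X62.86 Y9.35
M3 S680
G01 X53.76 Y5.57 F1450
G01 X44.65 Y9.34 F1450
G01 X40.87 Y18.44 F1450
G01 X44.64 Y27.55 F1450
G01 X53.74 Y31.33 F1450
G01 X62.85 Y27.56 F1450
G01 X66.63 Y18.46 F1450
G01 X62.86 Y9.35 F1450
M5
G00 X99.11 Y76.62
M3 S244
G01 X96.32 Y90.63 F2669
G01 X88.38 Y102.51 F2669
G01 X76.50 Y110.45 F2669
G01 X62.49 Y113.24 F2669
G01 X48.48 Y110.45 F2669
G01 X36.60 Y102.51 F2669
G01 X28.66 Y90.63 F2669
G01 X25.87 Y76.62 F2669
G01 X28.66 Y62.61 F2669
G01 X36.60 Y50.73 F2669
G01 X48.48 Y42.79 F2669
G01 X62.49 Y40.00 F2669
G01 X76.50 Y42.79 F2669
G01 X88.38 Y50.73 F2669
G01 X96.32 Y62.61 F2669
G01 X99.11 Y76.62 F2669
M5
G00 X0.00 Y0.00

1 u = 1 mm; y_m = 183.44 − y.

[1] `<path>` regular polygon, #ff8800→score S680 F1450: (62.86,9.35) → (53.76,5.57) → (44.65,9.34) → (40.87,18.44) → (44.64,27.55) → (53.74,31.33) → (62.85,27.56) → (66.63,18.46) → (62.86,9.35) (closed)

[2] `<circle>` circle, #008000→engrave S244 F2669: (99.11,76.62) → (96.32,90.63) → (88.38,102.51) → (76.50,110.45) → (62.49,113.24) → (48.48,110.45) → (36.60,102.51) → (28.66,90.63) → (25.87,76.62) → (28.66,62.61) → (36.60,50.73) → (48.48,42.79) → (62.49,40.00) → (76.50,42.79) → (88.38,50.73) → (96.32,62.61) → (99.11,76.62) (closed)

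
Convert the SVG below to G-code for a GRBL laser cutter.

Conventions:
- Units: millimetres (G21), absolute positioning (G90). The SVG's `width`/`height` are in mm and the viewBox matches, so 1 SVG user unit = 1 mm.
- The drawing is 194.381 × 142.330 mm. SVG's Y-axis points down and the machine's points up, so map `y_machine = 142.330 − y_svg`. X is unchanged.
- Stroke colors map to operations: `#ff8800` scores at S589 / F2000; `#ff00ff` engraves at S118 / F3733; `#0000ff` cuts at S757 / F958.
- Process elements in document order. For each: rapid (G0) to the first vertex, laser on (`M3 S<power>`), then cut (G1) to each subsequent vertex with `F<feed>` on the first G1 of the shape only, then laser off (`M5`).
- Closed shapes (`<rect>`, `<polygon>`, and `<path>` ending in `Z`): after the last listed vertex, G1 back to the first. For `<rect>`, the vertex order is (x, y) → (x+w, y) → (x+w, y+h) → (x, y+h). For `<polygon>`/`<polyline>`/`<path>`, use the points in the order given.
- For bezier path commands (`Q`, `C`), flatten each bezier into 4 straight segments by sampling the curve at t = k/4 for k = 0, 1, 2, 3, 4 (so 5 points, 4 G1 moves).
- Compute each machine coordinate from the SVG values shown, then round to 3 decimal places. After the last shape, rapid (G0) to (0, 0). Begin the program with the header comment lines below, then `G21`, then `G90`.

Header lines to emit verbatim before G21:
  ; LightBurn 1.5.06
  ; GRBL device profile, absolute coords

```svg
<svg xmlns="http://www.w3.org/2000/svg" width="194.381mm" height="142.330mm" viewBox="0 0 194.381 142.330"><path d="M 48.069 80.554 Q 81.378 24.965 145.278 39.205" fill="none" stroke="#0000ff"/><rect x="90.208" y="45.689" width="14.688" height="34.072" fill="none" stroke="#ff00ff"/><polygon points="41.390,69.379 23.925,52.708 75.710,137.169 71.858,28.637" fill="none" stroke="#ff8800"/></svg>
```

Since the viewBox matches the mm dimensions, user units are millimetres directly. The only transform is the Y-flip y_m = 142.330 − y_svg.

Shape 1 is a quadratic bezier drawn with `<path>`. Its stroke #0000ff means cut at S757, F958. After flipping Y the toolpath is (48.069,61.776) → (66.635,85.206) → (89.026,99.908) → (115.240,105.881) → (145.278,103.125).

Shape 2 is a rectangle drawn with `<rect>`. Its stroke #ff00ff means engrave at S118, F3733. After flipping Y the toolpath is (90.208,96.641) → (104.896,96.641) → (104.896,62.569) → (90.208,62.569) → (90.208,96.641), returning to the start.

Shape 3 is a closed polygon drawn with `<polygon>`. Its stroke #ff8800 means score at S589, F2000. After flipping Y the toolpath is (41.390,72.951) → (23.925,89.622) → (75.710,5.161) → (71.858,113.693) → (41.390,72.951), returning to the start.

; LightBurn 1.5.06
; GRBL device profile, absolute coords
G21
G90
G0 X48.069 Y61.776
M3 S757
G1 X66.635 Y85.206 F958
G1 X89.026 Y99.908
G1 X115.240 Y105.881
G1 X145.278 Y103.125
M5
G0 X90.208 Y96.641
M3 S118
G1 X104.896 Y96.641 F3733
G1 X104.896 Y62.569
G1 X90.208 Y62.569
G1 X90.208 Y96.641
M5
G0 X41.390 Y72.951
M3 S589
G1 X23.925 Y89.622 F2000
G1 X75.710 Y5.161
G1 X71.858 Y113.693
G1 X41.390 Y72.951
M5
G0 X0.000 Y0.000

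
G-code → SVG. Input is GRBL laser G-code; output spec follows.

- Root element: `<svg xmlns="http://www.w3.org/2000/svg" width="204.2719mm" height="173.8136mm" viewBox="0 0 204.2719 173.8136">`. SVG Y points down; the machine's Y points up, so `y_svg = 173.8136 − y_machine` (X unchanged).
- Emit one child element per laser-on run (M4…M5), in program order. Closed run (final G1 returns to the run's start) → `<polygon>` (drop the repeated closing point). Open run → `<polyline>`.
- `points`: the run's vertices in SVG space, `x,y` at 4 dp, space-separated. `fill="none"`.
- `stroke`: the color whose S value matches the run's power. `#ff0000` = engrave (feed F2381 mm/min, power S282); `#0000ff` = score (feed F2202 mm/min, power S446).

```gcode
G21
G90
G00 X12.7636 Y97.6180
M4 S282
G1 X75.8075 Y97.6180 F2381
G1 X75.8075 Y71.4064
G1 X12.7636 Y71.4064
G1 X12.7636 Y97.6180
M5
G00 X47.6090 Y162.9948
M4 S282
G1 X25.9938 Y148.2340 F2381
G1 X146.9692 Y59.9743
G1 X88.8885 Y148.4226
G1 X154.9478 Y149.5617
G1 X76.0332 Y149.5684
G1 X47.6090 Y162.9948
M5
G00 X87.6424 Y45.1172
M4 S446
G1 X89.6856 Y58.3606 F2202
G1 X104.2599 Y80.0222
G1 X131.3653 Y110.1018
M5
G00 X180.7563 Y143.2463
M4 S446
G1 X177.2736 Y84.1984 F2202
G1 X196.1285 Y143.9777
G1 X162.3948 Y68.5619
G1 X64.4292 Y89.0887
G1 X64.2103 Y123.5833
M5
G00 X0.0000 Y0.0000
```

<svg xmlns="http://www.w3.org/2000/svg" width="204.2719mm" height="173.8136mm" viewBox="0 0 204.2719 173.8136">
  <polygon points="12.7636,76.1956 75.8075,76.1956 75.8075,102.4072 12.7636,102.4072" fill="none" stroke="#ff0000"/>
  <polygon points="47.6090,10.8188 25.9938,25.5796 146.9692,113.8393 88.8885,25.3910 154.9478,24.2519 76.0332,24.2452" fill="none" stroke="#ff0000"/>
  <polyline points="87.6424,128.6964 89.6856,115.4530 104.2599,93.7914 131.3653,63.7118" fill="none" stroke="#0000ff"/>
  <polyline points="180.7563,30.5673 177.2736,89.6152 196.1285,29.8359 162.3948,105.2517 64.4292,84.7249 64.2103,50.2303" fill="none" stroke="#0000ff"/>
</svg>

Each laser-on run becomes one SVG element. Flip Y back into SVG space with y_svg = 173.8136 − y_machine.

Run 1: S282 ⇒ engrave layer `#ff0000`. The run returns to its start, so emit a `<polygon>` with points (Y-flipped): 12.7636,76.1956 75.8075,76.1956 75.8075,102.4072 12.7636,102.4072.

Run 2: the run's S282 means `#ff0000` (engrave). The run returns to its start, so emit a `<polygon>` with points (Y-flipped): 47.6090,10.8188 25.9938,25.5796 146.9692,113.8393 88.8885,25.3910 154.9478,24.2519 76.0332,24.2452.

Run 3: the run's S446 means `#0000ff` (score). The run is open, so emit a `<polyline>` with points (Y-flipped): 87.6424,128.6964 89.6856,115.4530 104.2599,93.7914 131.3653,63.7118.

Run 4: S446 ⇒ score layer `#0000ff`. The run is open, so emit a `<polyline>` with points (Y-flipped): 180.7563,30.5673 177.2736,89.6152 196.1285,29.8359 162.3948,105.2517 64.4292,84.7249 64.2103,50.2303.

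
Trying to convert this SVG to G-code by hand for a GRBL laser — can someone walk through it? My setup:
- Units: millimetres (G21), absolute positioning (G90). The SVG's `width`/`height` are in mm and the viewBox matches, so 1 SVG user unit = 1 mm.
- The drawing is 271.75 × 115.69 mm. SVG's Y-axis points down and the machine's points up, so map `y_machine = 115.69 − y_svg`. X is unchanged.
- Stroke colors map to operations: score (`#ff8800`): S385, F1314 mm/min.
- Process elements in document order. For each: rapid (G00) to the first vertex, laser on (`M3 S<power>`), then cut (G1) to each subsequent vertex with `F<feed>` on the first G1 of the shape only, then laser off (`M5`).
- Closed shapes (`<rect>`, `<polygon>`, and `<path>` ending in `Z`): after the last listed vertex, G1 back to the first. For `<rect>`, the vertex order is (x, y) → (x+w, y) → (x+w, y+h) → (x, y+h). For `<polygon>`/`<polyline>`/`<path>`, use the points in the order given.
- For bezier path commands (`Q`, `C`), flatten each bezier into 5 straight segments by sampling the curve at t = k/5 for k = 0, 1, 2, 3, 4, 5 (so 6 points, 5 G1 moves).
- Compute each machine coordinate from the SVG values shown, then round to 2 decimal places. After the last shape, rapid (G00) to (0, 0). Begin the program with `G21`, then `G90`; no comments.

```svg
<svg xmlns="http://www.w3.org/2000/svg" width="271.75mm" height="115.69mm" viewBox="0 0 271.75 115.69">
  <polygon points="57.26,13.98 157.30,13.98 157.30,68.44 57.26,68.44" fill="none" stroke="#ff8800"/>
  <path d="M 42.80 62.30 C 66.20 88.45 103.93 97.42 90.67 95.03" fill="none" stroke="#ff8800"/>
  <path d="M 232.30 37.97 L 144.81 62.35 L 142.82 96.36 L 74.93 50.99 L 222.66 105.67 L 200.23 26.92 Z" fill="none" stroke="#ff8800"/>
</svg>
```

G21
G90
G00 X57.26 Y101.71
M3 S385
G1 X157.30 Y101.71 F1314
G1 X157.30 Y47.25
G1 X57.26 Y47.25
G1 X57.26 Y101.71
M5
G00 X42.80 Y53.39
M3 S385
G1 X58.04 Y39.72 F1314
G1 X73.58 Y29.88
G1 X86.29 Y23.62
G1 X93.03 Y20.64
G1 X90.67 Y20.66
M5
G00 X232.30 Y77.72
M3 S385
G1 X144.81 Y53.34 F1314
G1 X142.82 Y19.33
G1 X74.93 Y64.70
G1 X222.66 Y10.02
G1 X200.23 Y88.77
G1 X232.30 Y77.72
M5
G00 X0.00 Y0.00

Since the viewBox matches the mm dimensions, user units are millimetres directly. The only transform is the Y-flip y_m = 115.69 − y_svg.

Shape 1 is a rectangle drawn with `<polygon>`. Its stroke #ff8800 means score at S385, F1314. After flipping Y the toolpath is (57.26,101.71) → (157.30,101.71) → (157.30,47.25) → (57.26,47.25) → (57.26,101.71), returning to the start.

Shape 2 is a cubic bezier drawn with `<path>`. Its stroke #ff8800 means score at S385, F1314. After flipping Y the toolpath is (42.80,53.39) → (58.04,39.72) → (73.58,29.88) → (86.29,23.62) → (93.03,20.64) → (90.67,20.66).

Shape 3 is a closed polygon drawn with `<path>`. Its stroke #ff8800 means score at S385, F1314. After flipping Y the toolpath is (232.30,77.72) → (144.81,53.34) → (142.82,19.33) → (74.93,64.70) → (222.66,10.02) → (200.23,88.77) → (232.30,77.72), returning to the start.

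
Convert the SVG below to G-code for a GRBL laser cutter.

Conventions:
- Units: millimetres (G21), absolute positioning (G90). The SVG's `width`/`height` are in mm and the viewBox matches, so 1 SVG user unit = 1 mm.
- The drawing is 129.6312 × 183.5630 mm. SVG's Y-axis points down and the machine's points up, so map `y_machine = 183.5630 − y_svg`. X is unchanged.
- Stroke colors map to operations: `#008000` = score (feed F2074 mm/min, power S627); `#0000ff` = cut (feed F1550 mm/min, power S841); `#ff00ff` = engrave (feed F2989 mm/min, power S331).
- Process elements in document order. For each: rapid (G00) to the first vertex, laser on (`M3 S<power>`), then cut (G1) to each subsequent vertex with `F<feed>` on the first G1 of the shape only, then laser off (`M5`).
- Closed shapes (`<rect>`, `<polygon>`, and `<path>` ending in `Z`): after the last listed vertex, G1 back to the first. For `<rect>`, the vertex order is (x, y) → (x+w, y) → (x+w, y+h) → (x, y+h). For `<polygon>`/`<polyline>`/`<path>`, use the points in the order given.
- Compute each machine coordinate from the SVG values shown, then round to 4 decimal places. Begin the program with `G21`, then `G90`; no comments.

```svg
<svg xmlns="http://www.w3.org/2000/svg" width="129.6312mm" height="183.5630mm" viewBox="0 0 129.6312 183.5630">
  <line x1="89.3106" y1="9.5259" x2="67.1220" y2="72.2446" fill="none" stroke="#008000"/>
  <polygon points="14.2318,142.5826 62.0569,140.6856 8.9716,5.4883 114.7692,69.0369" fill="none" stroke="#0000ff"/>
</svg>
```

G21
G90
G00 X89.3106 Y174.0371
M3 S627
G1 X67.1220 Y111.3184 F2074
M5
G00 X14.2318 Y40.9804
M3 S841
G1 X62.0569 Y42.8774 F1550
G1 X8.9716 Y178.0747
G1 X114.7692 Y114.5261
G1 X14.2318 Y40.9804
M5

viewBox `0 0 129.6312 183.5630` with mm width/height → 1 unit = 1 mm. Flip: y_m = 183.5630 − y_svg.

**Shape 1** — `<line>` line segment, stroke `#008000` → score (S627, F2074). Machine vertices: (89.3106,174.0371) → (67.1220,111.3184). Open path.

**Shape 2** — `<polygon>` closed polygon, stroke `#0000ff` → cut (S841, F1550). Machine vertices: (14.2318,40.9804) → (62.0569,42.8774) → (8.9716,178.0747) → (114.7692,114.5261) → (14.2318,40.9804). Closed: final G1 returns to the first vertex.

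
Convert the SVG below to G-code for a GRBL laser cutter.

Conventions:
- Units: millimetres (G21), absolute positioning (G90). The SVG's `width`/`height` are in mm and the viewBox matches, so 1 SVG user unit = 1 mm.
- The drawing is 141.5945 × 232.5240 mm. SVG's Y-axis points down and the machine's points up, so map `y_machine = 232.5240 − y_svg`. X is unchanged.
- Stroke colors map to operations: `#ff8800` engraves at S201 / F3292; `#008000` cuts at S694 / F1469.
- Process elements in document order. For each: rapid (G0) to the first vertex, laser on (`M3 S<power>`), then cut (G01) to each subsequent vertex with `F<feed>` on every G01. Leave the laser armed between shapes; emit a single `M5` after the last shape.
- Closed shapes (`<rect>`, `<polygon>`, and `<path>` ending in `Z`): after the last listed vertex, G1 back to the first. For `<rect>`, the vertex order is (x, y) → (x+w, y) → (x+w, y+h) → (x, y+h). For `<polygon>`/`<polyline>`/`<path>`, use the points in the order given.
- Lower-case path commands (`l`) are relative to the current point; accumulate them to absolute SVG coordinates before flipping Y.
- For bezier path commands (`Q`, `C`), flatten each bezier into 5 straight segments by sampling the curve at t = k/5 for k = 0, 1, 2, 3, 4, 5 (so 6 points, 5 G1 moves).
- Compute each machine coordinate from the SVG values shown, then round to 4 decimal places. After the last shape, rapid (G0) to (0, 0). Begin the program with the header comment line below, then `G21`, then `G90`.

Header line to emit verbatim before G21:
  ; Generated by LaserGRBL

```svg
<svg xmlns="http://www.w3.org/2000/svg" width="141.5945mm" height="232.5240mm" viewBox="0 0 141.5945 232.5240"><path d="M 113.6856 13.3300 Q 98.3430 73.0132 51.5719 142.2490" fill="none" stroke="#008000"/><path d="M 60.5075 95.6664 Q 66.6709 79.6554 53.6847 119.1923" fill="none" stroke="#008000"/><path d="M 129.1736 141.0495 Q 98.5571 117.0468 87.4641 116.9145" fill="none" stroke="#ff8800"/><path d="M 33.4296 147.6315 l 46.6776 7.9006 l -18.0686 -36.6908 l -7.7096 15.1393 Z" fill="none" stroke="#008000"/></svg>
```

Since the viewBox matches the mm dimensions, user units are millimetres directly. The only transform is the Y-flip y_m = 232.5240 − y_svg.

Shape 1 is a quadratic bezier drawn with `<path>`. Its stroke #008000 means cut at S694, F1469. After flipping Y the toolpath is (113.6856,219.1940) → (106.2914,194.9386) → (96.3830,169.9190) → (83.9602,144.1352) → (69.0232,117.5872) → (51.5719,90.2750).

Shape 2 is a quadratic bezier drawn with `<path>`. Its stroke #008000 means cut at S694, F1469. After flipping Y the toolpath is (60.5075,136.8576) → (62.2069,141.0401) → (62.3743,140.7787) → (61.0097,136.0736) → (58.1132,126.9245) → (53.6847,113.3317).

Shape 3 is a quadratic bezier drawn with `<path>`. Its stroke #ff8800 means engrave at S201, F3292. After flipping Y the toolpath is (129.1736,91.4745) → (117.7079,100.1208) → (107.8042,106.8574) → (99.4623,111.6844) → (92.6822,114.6018) → (87.4641,115.6095).

Shape 4 is a closed polygon drawn with `<path>`. Its stroke #008000 means cut at S694, F1469. After flipping Y the toolpath is (33.4296,84.8925) → (80.1072,76.9919) → (62.0386,113.6827) → (54.3290,98.5434) → (33.4296,84.8925), returning to the start.

; Generated by LaserGRBL
G21
G90
G0 X113.6856 Y219.1940
M3 S694
G01 X106.2914 Y194.9386 F1469
G01 X96.3830 Y169.9190 F1469
G01 X83.9602 Y144.1352 F1469
G01 X69.0232 Y117.5872 F1469
G01 X51.5719 Y90.2750 F1469
G0 X60.5075 Y136.8576
M3 S694
G01 X62.2069 Y141.0401 F1469
G01 X62.3743 Y140.7787 F1469
G01 X61.0097 Y136.0736 F1469
G01 X58.1132 Y126.9245 F1469
G01 X53.6847 Y113.3317 F1469
G0 X129.1736 Y91.4745
M3 S201
G01 X117.7079 Y100.1208 F3292
G01 X107.8042 Y106.8574 F3292
G01 X99.4623 Y111.6844 F3292
G01 X92.6822 Y114.6018 F3292
G01 X87.4641 Y115.6095 F3292
G0 X33.4296 Y84.8925
M3 S694
G01 X80.1072 Y76.9919 F1469
G01 X62.0386 Y113.6827 F1469
G01 X54.3290 Y98.5434 F1469
G01 X33.4296 Y84.8925 F1469
M5
G0 X0.0000 Y0.0000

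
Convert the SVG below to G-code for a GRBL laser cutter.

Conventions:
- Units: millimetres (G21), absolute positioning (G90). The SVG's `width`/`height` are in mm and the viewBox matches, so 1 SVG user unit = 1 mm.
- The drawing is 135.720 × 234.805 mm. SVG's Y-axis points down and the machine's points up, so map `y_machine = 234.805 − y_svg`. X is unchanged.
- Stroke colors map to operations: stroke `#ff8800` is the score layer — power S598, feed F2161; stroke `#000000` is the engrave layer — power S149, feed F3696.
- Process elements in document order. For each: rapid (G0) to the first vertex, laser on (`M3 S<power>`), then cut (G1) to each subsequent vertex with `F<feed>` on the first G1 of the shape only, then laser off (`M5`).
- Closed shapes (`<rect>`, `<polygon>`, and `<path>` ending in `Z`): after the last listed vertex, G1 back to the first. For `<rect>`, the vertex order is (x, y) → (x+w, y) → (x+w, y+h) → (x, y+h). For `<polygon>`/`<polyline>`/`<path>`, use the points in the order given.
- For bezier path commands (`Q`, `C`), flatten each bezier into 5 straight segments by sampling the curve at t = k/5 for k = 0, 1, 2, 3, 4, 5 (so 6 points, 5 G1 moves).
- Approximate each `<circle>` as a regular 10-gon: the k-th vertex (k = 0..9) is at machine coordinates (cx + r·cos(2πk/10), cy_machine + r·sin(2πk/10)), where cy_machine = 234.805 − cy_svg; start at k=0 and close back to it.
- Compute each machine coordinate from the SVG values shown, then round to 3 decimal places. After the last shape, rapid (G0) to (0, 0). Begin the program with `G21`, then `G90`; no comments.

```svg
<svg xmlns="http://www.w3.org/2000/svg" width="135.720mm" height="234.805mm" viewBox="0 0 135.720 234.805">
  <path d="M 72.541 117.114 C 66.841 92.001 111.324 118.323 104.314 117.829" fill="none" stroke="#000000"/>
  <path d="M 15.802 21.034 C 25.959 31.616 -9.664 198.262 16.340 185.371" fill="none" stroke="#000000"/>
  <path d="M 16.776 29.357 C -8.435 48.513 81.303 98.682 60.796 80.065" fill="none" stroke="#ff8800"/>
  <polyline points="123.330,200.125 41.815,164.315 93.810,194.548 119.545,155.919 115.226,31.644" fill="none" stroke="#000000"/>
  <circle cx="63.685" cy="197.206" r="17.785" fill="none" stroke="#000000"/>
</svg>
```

G21
G90
G0 X72.541 Y117.691
M3 S149
G1 X74.330 Y127.213 F3696
G1 X83.282 Y128.146
G1 X94.517 Y124.247
G1 X103.154 Y119.272
G1 X104.314 Y116.976
M5
G0 X15.802 Y213.771
M3 S149
G1 X17.262 Y191.379 F3696
G1 X12.890 Y147.640
G1 X7.842 Y98.664
G1 X7.274 Y60.559
G1 X16.340 Y49.434
M5
G0 X16.776 Y205.448
M3 S598
G1 X13.642 Y191.031 F2161
G1 X27.286 Y173.962
G1 X46.899 Y159.030
G1 X61.672 Y151.026
G1 X60.796 Y154.740
M5
G0 X123.330 Y34.680
M3 S149
G1 X41.815 Y70.490 F3696
G1 X93.810 Y40.257
G1 X119.545 Y78.886
G1 X115.226 Y203.161
M5
G0 X81.470 Y37.599
M3 S149
G1 X78.073 Y48.053 F3696
G1 X69.181 Y54.514
G1 X58.189 Y54.514
G1 X49.297 Y48.053
G1 X45.900 Y37.599
G1 X49.297 Y27.145
G1 X58.189 Y20.684
G1 X69.181 Y20.684
G1 X78.073 Y27.145
G1 X81.470 Y37.599
M5
G0 X0.000 Y0.000

1 u = 1 mm; y_m = 234.805 − y.

[1] `<path>` cubic bezier, #000000→engrave S149 F3696: (72.541,117.691) → (74.330,127.213) → (83.282,128.146) → (94.517,124.247) → (103.154,119.272) → (104.314,116.976)

[2] `<path>` cubic bezier, #000000→engrave S149 F3696: (15.802,213.771) → (17.262,191.379) → (12.890,147.640) → (7.842,98.664) → (7.274,60.559) → (16.340,49.434)

[3] `<path>` cubic bezier, #ff8800→score S598 F2161: (16.776,205.448) → (13.642,191.031) → (27.286,173.962) → (46.899,159.030) → (61.672,151.026) → (60.796,154.740)

[4] `<polyline>` open polyline, #000000→engrave S149 F3696: (123.330,34.680) → (41.815,70.490) → (93.810,40.257) → (119.545,78.886) → (115.226,203.161)

[5] `<circle>` circle, #000000→engrave S149 F3696: (81.470,37.599) → (78.073,48.053) → (69.181,54.514) → (58.189,54.514) → (49.297,48.053) → (45.900,37.599) → (49.297,27.145) → (58.189,20.684) → (69.181,20.684) → (78.073,27.145) → (81.470,37.599) (closed)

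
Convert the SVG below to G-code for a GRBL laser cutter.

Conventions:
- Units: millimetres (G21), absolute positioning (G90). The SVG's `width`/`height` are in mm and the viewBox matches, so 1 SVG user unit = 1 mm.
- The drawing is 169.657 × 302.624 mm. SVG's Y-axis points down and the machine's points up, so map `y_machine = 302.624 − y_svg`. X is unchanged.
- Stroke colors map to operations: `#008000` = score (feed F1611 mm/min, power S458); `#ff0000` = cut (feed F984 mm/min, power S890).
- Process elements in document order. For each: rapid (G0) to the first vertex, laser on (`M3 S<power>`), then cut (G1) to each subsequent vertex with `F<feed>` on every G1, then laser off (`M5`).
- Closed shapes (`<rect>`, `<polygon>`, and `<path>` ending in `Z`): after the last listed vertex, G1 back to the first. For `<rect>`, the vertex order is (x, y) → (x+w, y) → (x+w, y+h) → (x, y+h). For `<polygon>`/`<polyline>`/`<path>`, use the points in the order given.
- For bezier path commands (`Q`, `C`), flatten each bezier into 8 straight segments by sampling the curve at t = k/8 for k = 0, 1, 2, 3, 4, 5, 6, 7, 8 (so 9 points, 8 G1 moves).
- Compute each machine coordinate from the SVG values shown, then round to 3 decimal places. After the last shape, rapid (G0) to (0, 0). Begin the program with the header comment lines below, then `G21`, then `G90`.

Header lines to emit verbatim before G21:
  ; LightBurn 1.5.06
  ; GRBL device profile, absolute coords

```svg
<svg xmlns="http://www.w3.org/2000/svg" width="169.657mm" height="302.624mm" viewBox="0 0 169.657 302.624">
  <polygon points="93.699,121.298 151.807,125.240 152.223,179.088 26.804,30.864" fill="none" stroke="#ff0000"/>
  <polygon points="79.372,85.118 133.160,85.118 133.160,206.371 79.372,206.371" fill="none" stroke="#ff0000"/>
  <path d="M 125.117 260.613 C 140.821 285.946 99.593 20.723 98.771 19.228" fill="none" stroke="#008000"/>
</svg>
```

1 u = 1 mm; y_m = 302.624 − y.

[1] `<polygon>` closed polygon, #ff0000→cut S890 F984: (93.699,181.326) → (151.807,177.384) → (152.223,123.536) → (26.804,271.760) → (93.699,181.326) (closed)

[2] `<polygon>` rectangle, #ff0000→cut S890 F984: (79.372,217.506) → (133.160,217.506) → (133.160,96.253) → (79.372,96.253) → (79.372,217.506) (closed)

[3] `<path>` cubic bezier, #008000→score S458 F1611: (125.117,42.011) → (128.527,45.048) → (127.741,68.830) → (123.899,106.860) → (118.141,152.643) → (111.609,199.684) → (105.443,241.486) → (100.783,271.556) → (98.771,283.396)

; LightBurn 1.5.06
; GRBL device profile, absolute coords
G21
G90
G0 X93.699 Y181.326
M3 S890
G1 X151.807 Y177.384 F984
G1 X152.223 Y123.536 F984
G1 X26.804 Y271.760 F984
G1 X93.699 Y181.326 F984
M5
G0 X79.372 Y217.506
M3 S890
G1 X133.160 Y217.506 F984
G1 X133.160 Y96.253 F984
G1 X79.372 Y96.253 F984
G1 X79.372 Y217.506 F984
M5
G0 X125.117 Y42.011
M3 S458
G1 X128.527 Y45.048 F1611
G1 X127.741 Y68.830 F1611
G1 X123.899 Y106.860 F1611
G1 X118.141 Y152.643 F1611
G1 X111.609 Y199.684 F1611
G1 X105.443 Y241.486 F1611
G1 X100.783 Y271.556 F1611
G1 X98.771 Y283.396 F1611
M5
G0 X0.000 Y0.000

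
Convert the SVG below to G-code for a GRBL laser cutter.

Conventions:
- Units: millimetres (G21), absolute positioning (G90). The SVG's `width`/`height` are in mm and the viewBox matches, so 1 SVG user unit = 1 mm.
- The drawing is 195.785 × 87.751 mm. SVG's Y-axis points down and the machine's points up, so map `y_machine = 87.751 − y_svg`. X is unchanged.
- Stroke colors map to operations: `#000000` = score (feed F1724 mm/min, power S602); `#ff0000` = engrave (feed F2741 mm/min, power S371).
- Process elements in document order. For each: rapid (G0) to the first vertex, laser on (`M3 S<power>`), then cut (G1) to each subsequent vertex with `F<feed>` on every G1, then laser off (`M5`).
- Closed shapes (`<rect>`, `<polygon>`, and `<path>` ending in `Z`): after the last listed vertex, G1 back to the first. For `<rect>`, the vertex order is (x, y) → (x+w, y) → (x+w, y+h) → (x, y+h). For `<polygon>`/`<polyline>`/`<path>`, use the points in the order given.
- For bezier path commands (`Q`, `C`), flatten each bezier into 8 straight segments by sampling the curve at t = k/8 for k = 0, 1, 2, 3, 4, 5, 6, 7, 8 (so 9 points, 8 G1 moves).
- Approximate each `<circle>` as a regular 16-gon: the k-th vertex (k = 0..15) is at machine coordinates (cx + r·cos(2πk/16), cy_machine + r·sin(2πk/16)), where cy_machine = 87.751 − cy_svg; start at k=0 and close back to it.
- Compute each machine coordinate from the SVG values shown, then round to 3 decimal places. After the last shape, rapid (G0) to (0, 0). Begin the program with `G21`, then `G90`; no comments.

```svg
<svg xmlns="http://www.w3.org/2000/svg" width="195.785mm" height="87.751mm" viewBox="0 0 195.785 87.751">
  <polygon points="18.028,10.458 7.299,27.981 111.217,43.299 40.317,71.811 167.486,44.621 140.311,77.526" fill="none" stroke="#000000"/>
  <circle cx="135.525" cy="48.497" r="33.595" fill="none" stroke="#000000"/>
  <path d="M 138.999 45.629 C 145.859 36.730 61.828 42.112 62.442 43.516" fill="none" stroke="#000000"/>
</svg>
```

Since the viewBox matches the mm dimensions, user units are millimetres directly. The only transform is the Y-flip y_m = 87.751 − y_svg.

Shape 1 is a closed polygon drawn with `<polygon>`. Its stroke #000000 means score at S602, F1724. After flipping Y the toolpath is (18.028,77.293) → (7.299,59.770) → (111.217,44.452) → (40.317,15.940) → (167.486,43.130) → (140.311,10.225) → (18.028,77.293), returning to the start.

Shape 2 is a circle drawn with `<circle>`. Its stroke #000000 means score at S602, F1724. After flipping Y the toolpath is (169.120,39.254) → (166.563,52.110) → (159.280,63.009) → (148.381,70.292) → (135.525,72.849) → (122.669,70.292) → (111.770,63.009) → (104.487,52.110) → (101.930,39.254) → (104.487,26.398) → (111.770,15.499) → (122.669,8.216) → (135.525,5.659) → (148.381,8.216) → (159.280,15.499) → (166.563,26.398) → (169.120,39.254), returning to the start.

Shape 3 is a cubic bezier drawn with `<path>`. Its stroke #000000 means score at S602, F1724. After flipping Y the toolpath is (138.999,42.122) → (137.654,44.825) → (129.845,46.404) → (117.629,47.071) → (103.063,47.042) → (88.204,46.530) → (75.110,45.749) → (65.837,44.912) → (62.442,44.235).

G21
G90
G0 X18.028 Y77.293
M3 S602
G1 X7.299 Y59.770 F1724
G1 X111.217 Y44.452 F1724
G1 X40.317 Y15.940 F1724
G1 X167.486 Y43.130 F1724
G1 X140.311 Y10.225 F1724
G1 X18.028 Y77.293 F1724
M5
G0 X169.120 Y39.254
M3 S602
G1 X166.563 Y52.110 F1724
G1 X159.280 Y63.009 F1724
G1 X148.381 Y70.292 F1724
G1 X135.525 Y72.849 F1724
G1 X122.669 Y70.292 F1724
G1 X111.770 Y63.009 F1724
G1 X104.487 Y52.110 F1724
G1 X101.930 Y39.254 F1724
G1 X104.487 Y26.398 F1724
G1 X111.770 Y15.499 F1724
G1 X122.669 Y8.216 F1724
G1 X135.525 Y5.659 F1724
G1 X148.381 Y8.216 F1724
G1 X159.280 Y15.499 F1724
G1 X166.563 Y26.398 F1724
G1 X169.120 Y39.254 F1724
M5
G0 X138.999 Y42.122
M3 S602
G1 X137.654 Y44.825 F1724
G1 X129.845 Y46.404 F1724
G1 X117.629 Y47.071 F1724
G1 X103.063 Y47.042 F1724
G1 X88.204 Y46.530 F1724
G1 X75.110 Y45.749 F1724
G1 X65.837 Y44.912 F1724
G1 X62.442 Y44.235 F1724
M5
G0 X0.000 Y0.000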